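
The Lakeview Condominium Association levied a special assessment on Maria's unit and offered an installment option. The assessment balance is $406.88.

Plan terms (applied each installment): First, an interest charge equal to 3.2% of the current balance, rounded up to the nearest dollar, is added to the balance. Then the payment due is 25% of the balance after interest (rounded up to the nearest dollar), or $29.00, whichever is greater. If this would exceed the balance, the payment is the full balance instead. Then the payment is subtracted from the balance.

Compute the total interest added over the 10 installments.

Installment 1: $406.88 +$14.00 interest = $420.88; pay $106.00 → $314.88
Installment 2: $314.88 +$11.00 interest = $325.88; pay $82.00 → $243.88
Installment 3: $243.88 +$8.00 interest = $251.88; pay $63.00 → $188.88
Installment 4: $188.88 +$7.00 interest = $195.88; pay $49.00 → $146.88
Installment 5: $146.88 +$5.00 interest = $151.88; pay $38.00 → $113.88
Installment 6: $113.88 +$4.00 interest = $117.88; pay $30.00 → $87.88
Installment 7: $87.88 +$3.00 interest = $90.88; pay $29.00 → $61.88
Installment 8: $61.88 +$2.00 interest = $63.88; pay $29.00 → $34.88
Installment 9: $34.88 +$2.00 interest = $36.88; pay $29.00 → $7.88
Installment 10: $7.88 +$1.00 interest = $8.88; pay $8.88 → $0.00
Total interest: $14.00 + $11.00 + $8.00 + $7.00 + $5.00 + $4.00 + $3.00 + $2.00 + $2.00 + $1.00 = $57.00

$57.00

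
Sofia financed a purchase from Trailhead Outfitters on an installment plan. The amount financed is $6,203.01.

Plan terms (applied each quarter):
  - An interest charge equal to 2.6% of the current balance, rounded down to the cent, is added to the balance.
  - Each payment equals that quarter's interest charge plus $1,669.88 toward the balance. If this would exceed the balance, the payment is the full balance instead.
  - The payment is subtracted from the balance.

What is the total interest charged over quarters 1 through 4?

# | Opening | Interest | Payment | End bal
1 | $6,203.01 | $161.27 | $1,831.15 | $4,533.13
2 | $4,533.13 | $117.86 | $1,787.74 | $2,863.25
3 | $2,863.25 | $74.44 | $1,744.32 | $1,193.37
4 | $1,193.37 | $31.02 | $1,224.39 | $0.00
Total interest: $161.27 + $117.86 + $74.44 + $31.02 = $384.59

$384.59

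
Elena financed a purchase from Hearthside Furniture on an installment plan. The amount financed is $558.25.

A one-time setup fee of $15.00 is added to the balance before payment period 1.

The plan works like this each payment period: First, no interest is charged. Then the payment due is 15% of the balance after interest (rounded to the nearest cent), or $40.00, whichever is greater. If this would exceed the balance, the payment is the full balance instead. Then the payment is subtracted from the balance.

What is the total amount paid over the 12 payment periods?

Payment period 1: opening $573.25; payment $85.99; balance $487.26
Payment period 2: opening $487.26; payment $73.09; balance $414.17
Payment period 3: opening $414.17; payment $62.13; balance $352.04
Payment period 4: opening $352.04; payment $52.81; balance $299.23
Payment period 5: opening $299.23; payment $44.88; balance $254.35
Payment period 6: opening $254.35; payment $40.00; balance $214.35
Payment period 7: opening $214.35; payment $40.00; balance $174.35
Payment period 8: opening $174.35; payment $40.00; balance $134.35
Payment period 9: opening $134.35; payment $40.00; balance $94.35
Payment period 10: opening $94.35; payment $40.00; balance $54.35
Payment period 11: opening $54.35; payment $40.00; balance $14.35
Payment period 12: opening $14.35; payment $14.35; balance $0.00
Total paid: $573.25

$573.25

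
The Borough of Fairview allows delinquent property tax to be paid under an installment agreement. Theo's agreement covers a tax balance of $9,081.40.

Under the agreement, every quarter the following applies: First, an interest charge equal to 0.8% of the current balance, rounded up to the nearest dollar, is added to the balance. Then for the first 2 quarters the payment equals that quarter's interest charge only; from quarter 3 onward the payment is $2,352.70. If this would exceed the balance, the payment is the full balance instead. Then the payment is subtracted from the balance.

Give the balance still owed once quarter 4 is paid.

# | Opening | Interest | Payment | End bal
1 | $9,081.40 | $73.00 | $73.00 | $9,081.40
2 | $9,081.40 | $73.00 | $73.00 | $9,081.40
3 | $9,081.40 | $73.00 | $2,352.70 | $6,801.70
4 | $6,801.70 | $55.00 | $2,352.70 | $4,504.00

$4,504.00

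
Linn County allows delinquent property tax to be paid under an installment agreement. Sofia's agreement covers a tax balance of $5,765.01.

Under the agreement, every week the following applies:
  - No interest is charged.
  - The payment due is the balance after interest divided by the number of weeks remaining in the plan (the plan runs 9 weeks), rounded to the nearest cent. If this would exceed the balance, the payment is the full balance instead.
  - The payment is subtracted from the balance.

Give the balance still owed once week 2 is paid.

Week 1: $5,765.01 − $640.56 → $5,124.45
Week 2: $5,124.45 − $640.56 → $4,483.89

$4,483.89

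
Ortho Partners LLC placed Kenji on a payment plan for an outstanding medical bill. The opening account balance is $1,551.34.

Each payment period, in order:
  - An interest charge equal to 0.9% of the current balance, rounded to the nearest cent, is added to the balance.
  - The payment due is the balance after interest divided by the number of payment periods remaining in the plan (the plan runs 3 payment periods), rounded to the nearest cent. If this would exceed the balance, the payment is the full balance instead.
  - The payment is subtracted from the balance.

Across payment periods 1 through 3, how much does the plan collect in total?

$1,579.43

Payment period 1: $1,551.34 +$13.96 interest = $1,565.30; pay $521.77 → $1,043.53
Payment period 2: $1,043.53 +$9.39 interest = $1,052.92; pay $526.46 → $526.46
Payment period 3: $526.46 +$4.74 interest = $531.20; pay $531.20 → $0.00
Total paid: $1,579.43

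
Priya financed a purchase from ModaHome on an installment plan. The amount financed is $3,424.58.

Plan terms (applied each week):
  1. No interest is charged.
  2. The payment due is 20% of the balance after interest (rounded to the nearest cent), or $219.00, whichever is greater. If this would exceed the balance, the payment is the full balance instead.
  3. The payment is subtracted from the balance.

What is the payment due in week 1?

$684.92

# | Opening | Payment | End bal
1 | $3,424.58 | $684.92 | $2,739.66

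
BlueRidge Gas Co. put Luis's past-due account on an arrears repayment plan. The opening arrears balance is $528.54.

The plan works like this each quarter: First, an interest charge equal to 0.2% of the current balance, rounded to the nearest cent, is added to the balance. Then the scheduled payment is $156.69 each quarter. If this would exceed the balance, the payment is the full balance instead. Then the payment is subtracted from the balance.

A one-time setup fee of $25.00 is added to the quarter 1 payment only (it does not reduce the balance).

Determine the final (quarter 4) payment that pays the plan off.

$60.83

Quarter 1: opening $528.54; interest $1.06 → $529.60; payment $156.69 (+ $25.00 fee); balance $372.91
Quarter 2: opening $372.91; interest $0.75 → $373.66; payment $156.69; balance $216.97
Quarter 3: opening $216.97; interest $0.43 → $217.40; payment $156.69; balance $60.71
Quarter 4: opening $60.71; interest $0.12 → $60.83; payment $60.83; balance $0.00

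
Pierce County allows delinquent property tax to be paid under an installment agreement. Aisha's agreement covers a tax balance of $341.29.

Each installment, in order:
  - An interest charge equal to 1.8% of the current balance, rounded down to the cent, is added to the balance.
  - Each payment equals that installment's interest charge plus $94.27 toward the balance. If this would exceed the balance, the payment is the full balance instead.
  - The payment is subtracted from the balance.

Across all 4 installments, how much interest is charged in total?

$14.37

# | Opening | Interest | Payment | End bal
1 | $341.29 | $6.14 | $100.41 | $247.02
2 | $247.02 | $4.44 | $98.71 | $152.75
3 | $152.75 | $2.74 | $97.01 | $58.48
4 | $58.48 | $1.05 | $59.53 | $0.00
Total interest: $6.14 + $4.44 + $2.74 + $1.05 = $14.37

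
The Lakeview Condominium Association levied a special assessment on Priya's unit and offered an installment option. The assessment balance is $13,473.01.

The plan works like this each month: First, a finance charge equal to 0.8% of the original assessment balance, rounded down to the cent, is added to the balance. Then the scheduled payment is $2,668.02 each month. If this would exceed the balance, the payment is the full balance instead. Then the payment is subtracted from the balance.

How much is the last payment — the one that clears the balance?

Month 1: opening $13,473.01; interest $107.78 → $13,580.79; payment $2,668.02; balance $10,912.77
Month 2: opening $10,912.77; interest $107.78 → $11,020.55; payment $2,668.02; balance $8,352.53
Month 3: opening $8,352.53; interest $107.78 → $8,460.31; payment $2,668.02; balance $5,792.29
Month 4: opening $5,792.29; interest $107.78 → $5,900.07; payment $2,668.02; balance $3,232.05
Month 5: opening $3,232.05; interest $107.78 → $3,339.83; payment $2,668.02; balance $671.81
Month 6: opening $671.81; interest $107.78 → $779.59; payment $779.59; balance $0.00

$779.59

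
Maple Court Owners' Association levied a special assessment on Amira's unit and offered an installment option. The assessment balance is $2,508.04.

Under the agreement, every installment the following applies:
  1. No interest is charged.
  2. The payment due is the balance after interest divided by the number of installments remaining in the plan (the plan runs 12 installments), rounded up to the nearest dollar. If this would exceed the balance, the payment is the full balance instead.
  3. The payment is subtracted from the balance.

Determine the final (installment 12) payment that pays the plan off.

$208.04

Installment 1: $2,508.04 − $210.00 → $2,298.04
Installment 2: $2,298.04 − $209.00 → $2,089.04
Installment 3: $2,089.04 − $209.00 → $1,880.04
Installment 4: $1,880.04 − $209.00 → $1,671.04
Installment 5: $1,671.04 − $209.00 → $1,462.04
Installment 6: $1,462.04 − $209.00 → $1,253.04
Installment 7: $1,253.04 − $209.00 → $1,044.04
Installment 8: $1,044.04 − $209.00 → $835.04
Installment 9: $835.04 − $209.00 → $626.04
Installment 10: $626.04 − $209.00 → $417.04
Installment 11: $417.04 − $209.00 → $208.04
Installment 12: $208.04 − $208.04 → $0.00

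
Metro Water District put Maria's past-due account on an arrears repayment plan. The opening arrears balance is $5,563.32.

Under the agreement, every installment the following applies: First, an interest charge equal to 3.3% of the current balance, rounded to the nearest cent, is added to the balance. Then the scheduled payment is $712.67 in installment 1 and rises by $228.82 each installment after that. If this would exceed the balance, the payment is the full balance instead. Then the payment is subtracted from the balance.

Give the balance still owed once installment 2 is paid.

Installment 1: opening $5,563.32; interest $183.59 → $5,746.91; payment $712.67; balance $5,034.24
Installment 2: opening $5,034.24; interest $166.13 → $5,200.37; payment $941.49; balance $4,258.88

$4,258.88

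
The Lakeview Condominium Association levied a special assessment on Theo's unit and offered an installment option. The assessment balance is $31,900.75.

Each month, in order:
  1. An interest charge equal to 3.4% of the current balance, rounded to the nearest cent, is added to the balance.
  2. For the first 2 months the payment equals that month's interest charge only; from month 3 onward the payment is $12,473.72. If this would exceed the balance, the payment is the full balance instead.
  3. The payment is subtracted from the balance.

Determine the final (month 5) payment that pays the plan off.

$9,032.34

Month 1: opening $31,900.75; interest $1,084.63 → $32,985.38; payment $1,084.63; balance $31,900.75
Month 2: opening $31,900.75; interest $1,084.63 → $32,985.38; payment $1,084.63; balance $31,900.75
Month 3: opening $31,900.75; interest $1,084.63 → $32,985.38; payment $12,473.72; balance $20,511.66
Month 4: opening $20,511.66; interest $697.40 → $21,209.06; payment $12,473.72; balance $8,735.34
Month 5: opening $8,735.34; interest $297.00 → $9,032.34; payment $9,032.34; balance $0.00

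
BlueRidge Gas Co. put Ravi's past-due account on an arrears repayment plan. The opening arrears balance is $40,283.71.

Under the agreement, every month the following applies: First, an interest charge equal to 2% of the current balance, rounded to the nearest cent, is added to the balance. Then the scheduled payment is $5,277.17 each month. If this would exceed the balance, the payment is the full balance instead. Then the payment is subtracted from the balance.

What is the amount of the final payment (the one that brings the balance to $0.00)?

Month 1: opening $40,283.71; interest $805.67 → $41,089.38; payment $5,277.17; balance $35,812.21
Month 2: opening $35,812.21; interest $716.24 → $36,528.45; payment $5,277.17; balance $31,251.28
Month 3: opening $31,251.28; interest $625.03 → $31,876.31; payment $5,277.17; balance $26,599.14
Month 4: opening $26,599.14; interest $531.98 → $27,131.12; payment $5,277.17; balance $21,853.95
Month 5: opening $21,853.95; interest $437.08 → $22,291.03; payment $5,277.17; balance $17,013.86
Month 6: opening $17,013.86; interest $340.28 → $17,354.14; payment $5,277.17; balance $12,076.97
Month 7: opening $12,076.97; interest $241.54 → $12,318.51; payment $5,277.17; balance $7,041.34
Month 8: opening $7,041.34; interest $140.83 → $7,182.17; payment $5,277.17; balance $1,905.00
Month 9: opening $1,905.00; interest $38.10 → $1,943.10; payment $1,943.10; balance $0.00

$1,943.10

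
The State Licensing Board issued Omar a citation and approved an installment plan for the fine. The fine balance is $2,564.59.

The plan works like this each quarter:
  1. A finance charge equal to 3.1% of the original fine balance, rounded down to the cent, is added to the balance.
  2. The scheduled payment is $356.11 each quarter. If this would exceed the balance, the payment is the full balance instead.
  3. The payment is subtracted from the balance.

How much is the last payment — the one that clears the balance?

$154.60

# | Opening | Interest | Payment | End bal
1 | $2,564.59 | $79.50 | $356.11 | $2,287.98
2 | $2,287.98 | $79.50 | $356.11 | $2,011.37
3 | $2,011.37 | $79.50 | $356.11 | $1,734.76
4 | $1,734.76 | $79.50 | $356.11 | $1,458.15
5 | $1,458.15 | $79.50 | $356.11 | $1,181.54
6 | $1,181.54 | $79.50 | $356.11 | $904.93
7 | $904.93 | $79.50 | $356.11 | $628.32
8 | $628.32 | $79.50 | $356.11 | $351.71
9 | $351.71 | $79.50 | $356.11 | $75.10
10 | $75.10 | $79.50 | $154.60 | $0.00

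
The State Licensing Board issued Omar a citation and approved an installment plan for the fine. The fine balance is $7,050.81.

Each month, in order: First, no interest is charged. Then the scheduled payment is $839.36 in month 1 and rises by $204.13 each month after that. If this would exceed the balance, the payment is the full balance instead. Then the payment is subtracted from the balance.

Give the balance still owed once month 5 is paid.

$812.71

Month 1: $7,050.81 − $839.36 → $6,211.45
Month 2: $6,211.45 − $1,043.49 → $5,167.96
Month 3: $5,167.96 − $1,247.62 → $3,920.34
Month 4: $3,920.34 − $1,451.75 → $2,468.59
Month 5: $2,468.59 − $1,655.88 → $812.71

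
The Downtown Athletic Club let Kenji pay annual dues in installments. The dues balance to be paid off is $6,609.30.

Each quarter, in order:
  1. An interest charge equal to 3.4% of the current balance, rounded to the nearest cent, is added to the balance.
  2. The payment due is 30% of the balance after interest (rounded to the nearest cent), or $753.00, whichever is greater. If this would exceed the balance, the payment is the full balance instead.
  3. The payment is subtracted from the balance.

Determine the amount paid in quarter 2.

$1,483.94

Quarter 1: $6,609.30 +$224.72 interest = $6,834.02; pay $2,050.21 → $4,783.81
Quarter 2: $4,783.81 +$162.65 interest = $4,946.46; pay $1,483.94 → $3,462.52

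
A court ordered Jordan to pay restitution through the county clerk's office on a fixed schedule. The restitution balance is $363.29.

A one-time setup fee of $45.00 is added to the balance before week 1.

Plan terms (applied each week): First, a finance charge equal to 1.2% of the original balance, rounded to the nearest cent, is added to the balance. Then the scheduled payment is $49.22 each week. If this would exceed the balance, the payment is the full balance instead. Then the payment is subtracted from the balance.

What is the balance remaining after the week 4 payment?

$228.85

Week 1: $408.29 +$4.36 interest = $412.65; pay $49.22 → $363.43
Week 2: $363.43 +$4.36 interest = $367.79; pay $49.22 → $318.57
Week 3: $318.57 +$4.36 interest = $322.93; pay $49.22 → $273.71
Week 4: $273.71 +$4.36 interest = $278.07; pay $49.22 → $228.85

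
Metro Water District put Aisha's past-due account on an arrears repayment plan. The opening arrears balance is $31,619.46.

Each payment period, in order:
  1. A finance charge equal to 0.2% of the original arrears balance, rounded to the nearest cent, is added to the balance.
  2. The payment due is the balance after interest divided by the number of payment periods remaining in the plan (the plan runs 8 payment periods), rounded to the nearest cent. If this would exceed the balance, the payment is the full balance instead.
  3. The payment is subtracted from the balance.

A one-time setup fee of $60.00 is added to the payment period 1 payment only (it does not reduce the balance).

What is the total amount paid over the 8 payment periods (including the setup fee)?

$32,185.38

Payment period 1: opening $31,619.46; interest $63.24 → $31,682.70; payment $3,960.34 (+ $60.00 fee); balance $27,722.36
Payment period 2: opening $27,722.36; interest $63.24 → $27,785.60; payment $3,969.37; balance $23,816.23
Payment period 3: opening $23,816.23; interest $63.24 → $23,879.47; payment $3,979.91; balance $19,899.56
Payment period 4: opening $19,899.56; interest $63.24 → $19,962.80; payment $3,992.56; balance $15,970.24
Payment period 5: opening $15,970.24; interest $63.24 → $16,033.48; payment $4,008.37; balance $12,025.11
Payment period 6: opening $12,025.11; interest $63.24 → $12,088.35; payment $4,029.45; balance $8,058.90
Payment period 7: opening $8,058.90; interest $63.24 → $8,122.14; payment $4,061.07; balance $4,061.07
Payment period 8: opening $4,061.07; interest $63.24 → $4,124.31; payment $4,124.31; balance $0.00
Total paid: $32,185.38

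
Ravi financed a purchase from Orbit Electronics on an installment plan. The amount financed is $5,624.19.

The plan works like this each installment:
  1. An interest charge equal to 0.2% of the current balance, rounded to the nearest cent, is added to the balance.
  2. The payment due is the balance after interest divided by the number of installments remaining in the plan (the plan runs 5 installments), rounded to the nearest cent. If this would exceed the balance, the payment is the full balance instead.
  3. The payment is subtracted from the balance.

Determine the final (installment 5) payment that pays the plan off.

$1,136.14

# | Opening | Interest | Payment | End bal
1 | $5,624.19 | $11.25 | $1,127.09 | $4,508.35
2 | $4,508.35 | $9.02 | $1,129.34 | $3,388.03
3 | $3,388.03 | $6.78 | $1,131.60 | $2,263.21
4 | $2,263.21 | $4.53 | $1,133.87 | $1,133.87
5 | $1,133.87 | $2.27 | $1,136.14 | $0.00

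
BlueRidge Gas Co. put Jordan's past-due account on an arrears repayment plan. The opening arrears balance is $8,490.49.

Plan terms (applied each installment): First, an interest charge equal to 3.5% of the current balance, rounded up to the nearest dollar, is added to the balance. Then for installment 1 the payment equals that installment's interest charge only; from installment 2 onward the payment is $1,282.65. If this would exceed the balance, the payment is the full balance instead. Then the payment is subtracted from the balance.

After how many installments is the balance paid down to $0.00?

Installment 1: $8,490.49 +$298.00 interest = $8,788.49; pay $298.00 → $8,490.49
Installment 2: $8,490.49 +$298.00 interest = $8,788.49; pay $1,282.65 → $7,505.84
Installment 3: $7,505.84 +$263.00 interest = $7,768.84; pay $1,282.65 → $6,486.19
Installment 4: $6,486.19 +$228.00 interest = $6,714.19; pay $1,282.65 → $5,431.54
Installment 5: $5,431.54 +$191.00 interest = $5,622.54; pay $1,282.65 → $4,339.89
Installment 6: $4,339.89 +$152.00 interest = $4,491.89; pay $1,282.65 → $3,209.24
Installment 7: $3,209.24 +$113.00 interest = $3,322.24; pay $1,282.65 → $2,039.59
Installment 8: $2,039.59 +$72.00 interest = $2,111.59; pay $1,282.65 → $828.94
Installment 9: $828.94 +$30.00 interest = $858.94; pay $858.94 → $0.00
Balance reaches $0.00 in installment 9.

9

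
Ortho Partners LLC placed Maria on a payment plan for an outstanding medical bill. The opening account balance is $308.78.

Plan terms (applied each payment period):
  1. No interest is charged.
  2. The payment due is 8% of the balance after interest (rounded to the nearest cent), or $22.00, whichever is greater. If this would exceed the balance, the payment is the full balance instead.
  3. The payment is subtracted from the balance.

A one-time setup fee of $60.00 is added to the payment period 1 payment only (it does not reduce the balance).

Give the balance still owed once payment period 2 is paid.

Payment period 1: $308.78 − $24.70 (+ $60.00 fee) → $284.08
Payment period 2: $284.08 − $22.73 → $261.35

$261.35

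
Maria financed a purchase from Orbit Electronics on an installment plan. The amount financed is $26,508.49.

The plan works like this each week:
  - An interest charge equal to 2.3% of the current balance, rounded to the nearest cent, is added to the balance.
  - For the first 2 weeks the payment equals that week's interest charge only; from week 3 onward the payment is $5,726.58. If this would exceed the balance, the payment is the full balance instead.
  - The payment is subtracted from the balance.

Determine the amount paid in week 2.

Week 1: opening $26,508.49; interest $609.70 → $27,118.19; payment $609.70; balance $26,508.49
Week 2: opening $26,508.49; interest $609.70 → $27,118.19; payment $609.70; balance $26,508.49

$609.70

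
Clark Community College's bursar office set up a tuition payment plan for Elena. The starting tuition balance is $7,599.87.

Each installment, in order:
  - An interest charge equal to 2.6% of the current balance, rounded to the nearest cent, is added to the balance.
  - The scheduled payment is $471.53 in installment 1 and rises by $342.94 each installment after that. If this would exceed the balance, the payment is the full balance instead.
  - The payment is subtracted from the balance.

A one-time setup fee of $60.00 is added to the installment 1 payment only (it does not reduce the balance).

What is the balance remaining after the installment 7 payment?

$0.00

Installment 1: $7,599.87 +$197.60 interest = $7,797.47; pay $471.53 (+ $60.00 fee) → $7,325.94
Installment 2: $7,325.94 +$190.47 interest = $7,516.41; pay $814.47 → $6,701.94
Installment 3: $6,701.94 +$174.25 interest = $6,876.19; pay $1,157.41 → $5,718.78
Installment 4: $5,718.78 +$148.69 interest = $5,867.47; pay $1,500.35 → $4,367.12
Installment 5: $4,367.12 +$113.55 interest = $4,480.67; pay $1,843.29 → $2,637.38
Installment 6: $2,637.38 +$68.57 interest = $2,705.95; pay $2,186.23 → $519.72
Installment 7: $519.72 +$13.51 interest = $533.23; pay $533.23 → $0.00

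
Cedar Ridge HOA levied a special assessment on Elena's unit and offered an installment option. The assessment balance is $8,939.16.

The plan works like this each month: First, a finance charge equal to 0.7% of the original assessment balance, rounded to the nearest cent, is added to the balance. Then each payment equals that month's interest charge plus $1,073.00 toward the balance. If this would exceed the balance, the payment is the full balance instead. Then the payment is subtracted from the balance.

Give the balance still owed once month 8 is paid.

Month 1: $8,939.16 +$62.57 interest = $9,001.73; pay $1,135.57 → $7,866.16
Month 2: $7,866.16 +$62.57 interest = $7,928.73; pay $1,135.57 → $6,793.16
Month 3: $6,793.16 +$62.57 interest = $6,855.73; pay $1,135.57 → $5,720.16
Month 4: $5,720.16 +$62.57 interest = $5,782.73; pay $1,135.57 → $4,647.16
Month 5: $4,647.16 +$62.57 interest = $4,709.73; pay $1,135.57 → $3,574.16
Month 6: $3,574.16 +$62.57 interest = $3,636.73; pay $1,135.57 → $2,501.16
Month 7: $2,501.16 +$62.57 interest = $2,563.73; pay $1,135.57 → $1,428.16
Month 8: $1,428.16 +$62.57 interest = $1,490.73; pay $1,135.57 → $355.16

$355.16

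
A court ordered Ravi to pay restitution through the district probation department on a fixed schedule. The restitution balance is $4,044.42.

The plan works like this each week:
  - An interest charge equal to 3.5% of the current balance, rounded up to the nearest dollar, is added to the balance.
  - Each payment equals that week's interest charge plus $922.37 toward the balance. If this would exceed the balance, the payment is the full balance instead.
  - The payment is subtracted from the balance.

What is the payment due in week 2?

$1,032.37

# | Opening | Interest | Payment | End bal
1 | $4,044.42 | $142.00 | $1,064.37 | $3,122.05
2 | $3,122.05 | $110.00 | $1,032.37 | $2,199.68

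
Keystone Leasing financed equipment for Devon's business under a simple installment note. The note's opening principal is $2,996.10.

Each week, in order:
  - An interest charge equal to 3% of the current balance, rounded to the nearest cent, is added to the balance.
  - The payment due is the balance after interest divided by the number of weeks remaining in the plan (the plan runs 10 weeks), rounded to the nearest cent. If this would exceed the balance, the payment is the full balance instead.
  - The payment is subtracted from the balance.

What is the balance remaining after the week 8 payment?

# | Opening | Interest | Payment | End bal
1 | $2,996.10 | $89.88 | $308.60 | $2,777.38
2 | $2,777.38 | $83.32 | $317.86 | $2,542.84
3 | $2,542.84 | $76.29 | $327.39 | $2,291.74
4 | $2,291.74 | $68.75 | $337.21 | $2,023.28
5 | $2,023.28 | $60.70 | $347.33 | $1,736.65
6 | $1,736.65 | $52.10 | $357.75 | $1,431.00
7 | $1,431.00 | $42.93 | $368.48 | $1,105.45
8 | $1,105.45 | $33.16 | $379.54 | $759.07

$759.07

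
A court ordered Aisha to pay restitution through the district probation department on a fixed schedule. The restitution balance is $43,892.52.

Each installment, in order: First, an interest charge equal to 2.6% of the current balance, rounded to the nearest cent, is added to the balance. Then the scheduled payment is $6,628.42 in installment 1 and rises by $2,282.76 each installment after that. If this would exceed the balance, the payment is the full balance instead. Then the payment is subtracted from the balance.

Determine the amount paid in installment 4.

Installment 1: opening $43,892.52; interest $1,141.21 → $45,033.73; payment $6,628.42; balance $38,405.31
Installment 2: opening $38,405.31; interest $998.54 → $39,403.85; payment $8,911.18; balance $30,492.67
Installment 3: opening $30,492.67; interest $792.81 → $31,285.48; payment $11,193.94; balance $20,091.54
Installment 4: opening $20,091.54; interest $522.38 → $20,613.92; payment $13,476.70; balance $7,137.22

$13,476.70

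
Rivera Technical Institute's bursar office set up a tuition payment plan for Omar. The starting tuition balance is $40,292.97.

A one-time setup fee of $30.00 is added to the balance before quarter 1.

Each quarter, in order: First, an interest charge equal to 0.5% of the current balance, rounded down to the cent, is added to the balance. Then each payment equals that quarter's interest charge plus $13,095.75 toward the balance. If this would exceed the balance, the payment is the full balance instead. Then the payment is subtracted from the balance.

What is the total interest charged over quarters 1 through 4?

Quarter 1: $40,322.97 +$201.61 interest = $40,524.58; pay $13,297.36 → $27,227.22
Quarter 2: $27,227.22 +$136.13 interest = $27,363.35; pay $13,231.88 → $14,131.47
Quarter 3: $14,131.47 +$70.65 interest = $14,202.12; pay $13,166.40 → $1,035.72
Quarter 4: $1,035.72 +$5.17 interest = $1,040.89; pay $1,040.89 → $0.00
Total interest: $201.61 + $136.13 + $70.65 + $5.17 = $413.56

$413.56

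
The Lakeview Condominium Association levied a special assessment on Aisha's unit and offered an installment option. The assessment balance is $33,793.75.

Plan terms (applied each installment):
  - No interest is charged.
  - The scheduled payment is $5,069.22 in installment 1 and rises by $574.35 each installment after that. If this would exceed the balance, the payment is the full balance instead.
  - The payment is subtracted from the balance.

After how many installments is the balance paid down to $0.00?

6

Installment 1: opening $33,793.75; payment $5,069.22; balance $28,724.53
Installment 2: opening $28,724.53; payment $5,643.57; balance $23,080.96
Installment 3: opening $23,080.96; payment $6,217.92; balance $16,863.04
Installment 4: opening $16,863.04; payment $6,792.27; balance $10,070.77
Installment 5: opening $10,070.77; payment $7,366.62; balance $2,704.15
Installment 6: opening $2,704.15; payment $2,704.15; balance $0.00
Balance reaches $0.00 in installment 6.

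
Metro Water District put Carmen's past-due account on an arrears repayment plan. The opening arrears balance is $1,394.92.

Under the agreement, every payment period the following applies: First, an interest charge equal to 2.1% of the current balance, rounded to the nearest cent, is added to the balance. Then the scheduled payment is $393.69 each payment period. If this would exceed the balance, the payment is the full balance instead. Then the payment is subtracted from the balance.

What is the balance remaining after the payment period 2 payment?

Payment period 1: $1,394.92 +$29.29 interest = $1,424.21; pay $393.69 → $1,030.52
Payment period 2: $1,030.52 +$21.64 interest = $1,052.16; pay $393.69 → $658.47

$658.47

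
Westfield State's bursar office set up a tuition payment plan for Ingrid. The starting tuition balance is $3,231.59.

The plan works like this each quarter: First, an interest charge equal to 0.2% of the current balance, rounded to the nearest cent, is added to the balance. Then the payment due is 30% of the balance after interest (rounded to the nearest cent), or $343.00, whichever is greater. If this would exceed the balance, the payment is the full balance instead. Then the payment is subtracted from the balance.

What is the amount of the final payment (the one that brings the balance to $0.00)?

Quarter 1: $3,231.59 +$6.46 interest = $3,238.05; pay $971.42 → $2,266.63
Quarter 2: $2,266.63 +$4.53 interest = $2,271.16; pay $681.35 → $1,589.81
Quarter 3: $1,589.81 +$3.18 interest = $1,592.99; pay $477.90 → $1,115.09
Quarter 4: $1,115.09 +$2.23 interest = $1,117.32; pay $343.00 → $774.32
Quarter 5: $774.32 +$1.55 interest = $775.87; pay $343.00 → $432.87
Quarter 6: $432.87 +$0.87 interest = $433.74; pay $343.00 → $90.74
Quarter 7: $90.74 +$0.18 interest = $90.92; pay $90.92 → $0.00

$90.92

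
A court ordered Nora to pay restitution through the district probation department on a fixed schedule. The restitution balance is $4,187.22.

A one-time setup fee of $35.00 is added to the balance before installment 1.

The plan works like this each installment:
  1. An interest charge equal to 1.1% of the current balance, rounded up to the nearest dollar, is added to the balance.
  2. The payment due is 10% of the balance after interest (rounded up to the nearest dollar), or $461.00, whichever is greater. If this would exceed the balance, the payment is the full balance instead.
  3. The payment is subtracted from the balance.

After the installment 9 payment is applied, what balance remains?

Installment 1: $4,222.22 +$47.00 interest = $4,269.22; pay $461.00 → $3,808.22
Installment 2: $3,808.22 +$42.00 interest = $3,850.22; pay $461.00 → $3,389.22
Installment 3: $3,389.22 +$38.00 interest = $3,427.22; pay $461.00 → $2,966.22
Installment 4: $2,966.22 +$33.00 interest = $2,999.22; pay $461.00 → $2,538.22
Installment 5: $2,538.22 +$28.00 interest = $2,566.22; pay $461.00 → $2,105.22
Installment 6: $2,105.22 +$24.00 interest = $2,129.22; pay $461.00 → $1,668.22
Installment 7: $1,668.22 +$19.00 interest = $1,687.22; pay $461.00 → $1,226.22
Installment 8: $1,226.22 +$14.00 interest = $1,240.22; pay $461.00 → $779.22
Installment 9: $779.22 +$9.00 interest = $788.22; pay $461.00 → $327.22

$327.22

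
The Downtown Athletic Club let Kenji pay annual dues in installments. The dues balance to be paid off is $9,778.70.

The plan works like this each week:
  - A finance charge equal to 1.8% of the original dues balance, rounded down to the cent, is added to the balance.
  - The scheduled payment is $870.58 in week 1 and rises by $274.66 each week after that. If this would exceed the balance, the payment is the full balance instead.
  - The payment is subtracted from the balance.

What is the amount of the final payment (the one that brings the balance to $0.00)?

Week 1: opening $9,778.70; interest $176.01 → $9,954.71; payment $870.58; balance $9,084.13
Week 2: opening $9,084.13; interest $176.01 → $9,260.14; payment $1,145.24; balance $8,114.90
Week 3: opening $8,114.90; interest $176.01 → $8,290.91; payment $1,419.90; balance $6,871.01
Week 4: opening $6,871.01; interest $176.01 → $7,047.02; payment $1,694.56; balance $5,352.46
Week 5: opening $5,352.46; interest $176.01 → $5,528.47; payment $1,969.22; balance $3,559.25
Week 6: opening $3,559.25; interest $176.01 → $3,735.26; payment $2,243.88; balance $1,491.38
Week 7: opening $1,491.38; interest $176.01 → $1,667.39; payment $1,667.39; balance $0.00

$1,667.39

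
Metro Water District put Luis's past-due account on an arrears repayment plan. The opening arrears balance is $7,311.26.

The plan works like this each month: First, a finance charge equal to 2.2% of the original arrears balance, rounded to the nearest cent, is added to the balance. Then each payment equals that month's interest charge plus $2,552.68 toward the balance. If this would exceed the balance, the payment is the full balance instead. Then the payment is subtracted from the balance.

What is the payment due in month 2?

$2,713.53

Month 1: opening $7,311.26; interest $160.85 → $7,472.11; payment $2,713.53; balance $4,758.58
Month 2: opening $4,758.58; interest $160.85 → $4,919.43; payment $2,713.53; balance $2,205.90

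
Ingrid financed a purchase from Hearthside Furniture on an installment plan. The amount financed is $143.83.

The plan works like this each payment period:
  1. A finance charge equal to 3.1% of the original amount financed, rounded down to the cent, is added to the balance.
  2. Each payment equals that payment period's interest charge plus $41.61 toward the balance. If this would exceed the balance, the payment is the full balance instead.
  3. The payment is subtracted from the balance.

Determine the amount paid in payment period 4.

$23.45

# | Opening | Interest | Payment | End bal
1 | $143.83 | $4.45 | $46.06 | $102.22
2 | $102.22 | $4.45 | $46.06 | $60.61
3 | $60.61 | $4.45 | $46.06 | $19.00
4 | $19.00 | $4.45 | $23.45 | $0.00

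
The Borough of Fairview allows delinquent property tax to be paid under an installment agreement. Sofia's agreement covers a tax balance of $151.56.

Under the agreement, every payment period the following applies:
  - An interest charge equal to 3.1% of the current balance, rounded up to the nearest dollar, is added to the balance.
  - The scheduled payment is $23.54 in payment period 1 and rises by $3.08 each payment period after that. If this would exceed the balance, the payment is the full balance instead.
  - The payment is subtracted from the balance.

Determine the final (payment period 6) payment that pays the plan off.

$23.06

# | Opening | Interest | Payment | End bal
1 | $151.56 | $5.00 | $23.54 | $133.02
2 | $133.02 | $5.00 | $26.62 | $111.40
3 | $111.40 | $4.00 | $29.70 | $85.70
4 | $85.70 | $3.00 | $32.78 | $55.92
5 | $55.92 | $2.00 | $35.86 | $22.06
6 | $22.06 | $1.00 | $23.06 | $0.00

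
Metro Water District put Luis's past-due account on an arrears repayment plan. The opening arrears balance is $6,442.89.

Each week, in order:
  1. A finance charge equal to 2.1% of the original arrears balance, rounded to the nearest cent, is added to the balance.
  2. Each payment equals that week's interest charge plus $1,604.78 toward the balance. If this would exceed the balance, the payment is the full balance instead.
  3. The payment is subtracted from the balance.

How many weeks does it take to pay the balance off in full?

Week 1: opening $6,442.89; interest $135.30 → $6,578.19; payment $1,740.08; balance $4,838.11
Week 2: opening $4,838.11; interest $135.30 → $4,973.41; payment $1,740.08; balance $3,233.33
Week 3: opening $3,233.33; interest $135.30 → $3,368.63; payment $1,740.08; balance $1,628.55
Week 4: opening $1,628.55; interest $135.30 → $1,763.85; payment $1,740.08; balance $23.77
Week 5: opening $23.77; interest $135.30 → $159.07; payment $159.07; balance $0.00
Balance reaches $0.00 in week 5.

5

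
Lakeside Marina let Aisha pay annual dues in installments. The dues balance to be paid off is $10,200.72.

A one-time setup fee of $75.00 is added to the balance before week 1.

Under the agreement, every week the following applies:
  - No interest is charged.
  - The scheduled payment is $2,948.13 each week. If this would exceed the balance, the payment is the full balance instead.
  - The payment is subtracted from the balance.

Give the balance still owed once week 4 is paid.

$0.00

# | Opening | Payment | End bal
1 | $10,275.72 | $2,948.13 | $7,327.59
2 | $7,327.59 | $2,948.13 | $4,379.46
3 | $4,379.46 | $2,948.13 | $1,431.33
4 | $1,431.33 | $1,431.33 | $0.00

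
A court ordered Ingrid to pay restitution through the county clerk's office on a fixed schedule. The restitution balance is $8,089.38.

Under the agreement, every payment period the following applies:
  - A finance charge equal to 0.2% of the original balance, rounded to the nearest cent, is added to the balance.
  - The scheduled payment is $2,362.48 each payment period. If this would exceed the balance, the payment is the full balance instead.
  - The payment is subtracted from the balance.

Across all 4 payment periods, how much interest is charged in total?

$64.72

Payment period 1: opening $8,089.38; interest $16.18 → $8,105.56; payment $2,362.48; balance $5,743.08
Payment period 2: opening $5,743.08; interest $16.18 → $5,759.26; payment $2,362.48; balance $3,396.78
Payment period 3: opening $3,396.78; interest $16.18 → $3,412.96; payment $2,362.48; balance $1,050.48
Payment period 4: opening $1,050.48; interest $16.18 → $1,066.66; payment $1,066.66; balance $0.00
Total interest: $16.18 + $16.18 + $16.18 + $16.18 = $64.72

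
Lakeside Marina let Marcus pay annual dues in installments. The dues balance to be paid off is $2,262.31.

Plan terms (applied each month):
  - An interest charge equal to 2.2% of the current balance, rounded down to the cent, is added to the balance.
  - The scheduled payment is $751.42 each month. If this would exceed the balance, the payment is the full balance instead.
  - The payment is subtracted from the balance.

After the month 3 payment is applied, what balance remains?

# | Opening | Interest | Payment | End bal
1 | $2,262.31 | $49.77 | $751.42 | $1,560.66
2 | $1,560.66 | $34.33 | $751.42 | $843.57
3 | $843.57 | $18.55 | $751.42 | $110.70

$110.70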